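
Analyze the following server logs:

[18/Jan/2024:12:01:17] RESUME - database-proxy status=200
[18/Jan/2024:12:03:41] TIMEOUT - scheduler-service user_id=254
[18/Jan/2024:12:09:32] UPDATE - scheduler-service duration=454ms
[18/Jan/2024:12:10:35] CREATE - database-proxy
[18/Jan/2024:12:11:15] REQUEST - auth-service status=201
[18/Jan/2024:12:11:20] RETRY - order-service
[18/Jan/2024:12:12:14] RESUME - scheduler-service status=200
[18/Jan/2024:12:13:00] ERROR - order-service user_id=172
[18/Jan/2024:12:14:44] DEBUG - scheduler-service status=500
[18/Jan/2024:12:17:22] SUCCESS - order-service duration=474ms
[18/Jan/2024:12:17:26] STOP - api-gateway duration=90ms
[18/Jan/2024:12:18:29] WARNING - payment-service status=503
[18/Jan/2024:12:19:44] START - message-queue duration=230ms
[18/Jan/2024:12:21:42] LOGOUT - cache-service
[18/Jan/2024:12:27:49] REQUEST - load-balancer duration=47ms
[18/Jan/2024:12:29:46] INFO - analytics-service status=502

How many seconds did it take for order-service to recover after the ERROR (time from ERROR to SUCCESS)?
262

To calculate recovery time:

1. Find ERROR event for order-service: 18/Jan/2024:12:13:00
2. Find next SUCCESS event for order-service: 18/Jan/2024:12:17:22
3. Recovery time: 18/Jan/2024:12:17:22 - 18/Jan/2024:12:13:00 = 262 seconds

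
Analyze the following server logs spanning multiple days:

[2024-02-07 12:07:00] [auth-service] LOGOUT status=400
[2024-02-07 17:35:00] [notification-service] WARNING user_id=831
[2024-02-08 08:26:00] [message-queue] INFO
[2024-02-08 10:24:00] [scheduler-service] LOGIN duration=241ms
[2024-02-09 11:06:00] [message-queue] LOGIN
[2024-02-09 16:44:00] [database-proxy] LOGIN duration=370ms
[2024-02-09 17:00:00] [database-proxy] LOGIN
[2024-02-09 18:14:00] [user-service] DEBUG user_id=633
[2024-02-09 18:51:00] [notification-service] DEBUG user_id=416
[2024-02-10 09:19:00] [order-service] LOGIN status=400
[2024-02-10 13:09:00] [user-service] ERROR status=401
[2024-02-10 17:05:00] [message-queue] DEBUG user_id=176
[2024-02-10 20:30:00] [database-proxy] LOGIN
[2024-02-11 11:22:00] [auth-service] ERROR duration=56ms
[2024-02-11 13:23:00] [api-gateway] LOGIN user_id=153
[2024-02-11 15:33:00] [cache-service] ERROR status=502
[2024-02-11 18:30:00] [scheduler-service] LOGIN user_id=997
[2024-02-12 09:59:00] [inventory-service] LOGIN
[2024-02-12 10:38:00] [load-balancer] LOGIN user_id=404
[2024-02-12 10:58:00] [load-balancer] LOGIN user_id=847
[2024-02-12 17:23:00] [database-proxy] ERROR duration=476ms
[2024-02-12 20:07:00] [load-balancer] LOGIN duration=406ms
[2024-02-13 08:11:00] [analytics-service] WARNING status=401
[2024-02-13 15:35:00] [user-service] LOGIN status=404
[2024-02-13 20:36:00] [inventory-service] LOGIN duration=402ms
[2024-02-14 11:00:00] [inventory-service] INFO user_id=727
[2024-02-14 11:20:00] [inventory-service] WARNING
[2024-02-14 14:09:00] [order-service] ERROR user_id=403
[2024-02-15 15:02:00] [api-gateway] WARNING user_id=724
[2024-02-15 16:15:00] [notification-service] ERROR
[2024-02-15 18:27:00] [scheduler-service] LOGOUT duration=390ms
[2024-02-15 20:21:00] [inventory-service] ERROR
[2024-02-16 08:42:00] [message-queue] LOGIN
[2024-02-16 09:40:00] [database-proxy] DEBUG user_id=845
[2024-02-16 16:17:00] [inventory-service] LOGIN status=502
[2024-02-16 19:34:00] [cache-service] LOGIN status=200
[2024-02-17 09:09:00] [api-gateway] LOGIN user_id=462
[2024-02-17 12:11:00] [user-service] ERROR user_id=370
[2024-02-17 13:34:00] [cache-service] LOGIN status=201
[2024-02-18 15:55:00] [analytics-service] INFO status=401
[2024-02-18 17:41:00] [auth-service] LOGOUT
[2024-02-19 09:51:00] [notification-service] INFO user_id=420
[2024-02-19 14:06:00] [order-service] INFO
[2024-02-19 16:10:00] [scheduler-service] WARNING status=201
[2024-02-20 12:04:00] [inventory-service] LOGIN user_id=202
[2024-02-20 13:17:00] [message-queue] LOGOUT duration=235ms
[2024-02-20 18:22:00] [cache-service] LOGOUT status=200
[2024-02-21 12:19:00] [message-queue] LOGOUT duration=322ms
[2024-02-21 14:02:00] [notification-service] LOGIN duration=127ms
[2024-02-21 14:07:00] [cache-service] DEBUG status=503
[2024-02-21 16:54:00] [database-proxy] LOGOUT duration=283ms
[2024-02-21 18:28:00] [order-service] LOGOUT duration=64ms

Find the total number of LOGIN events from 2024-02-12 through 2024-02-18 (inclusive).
11

To filter by date range:

1. Date range: 2024-02-12 through 2024-02-18, both dates inclusive
2. Filter for LOGIN events whose date falls in this range
3. Count matching events: 11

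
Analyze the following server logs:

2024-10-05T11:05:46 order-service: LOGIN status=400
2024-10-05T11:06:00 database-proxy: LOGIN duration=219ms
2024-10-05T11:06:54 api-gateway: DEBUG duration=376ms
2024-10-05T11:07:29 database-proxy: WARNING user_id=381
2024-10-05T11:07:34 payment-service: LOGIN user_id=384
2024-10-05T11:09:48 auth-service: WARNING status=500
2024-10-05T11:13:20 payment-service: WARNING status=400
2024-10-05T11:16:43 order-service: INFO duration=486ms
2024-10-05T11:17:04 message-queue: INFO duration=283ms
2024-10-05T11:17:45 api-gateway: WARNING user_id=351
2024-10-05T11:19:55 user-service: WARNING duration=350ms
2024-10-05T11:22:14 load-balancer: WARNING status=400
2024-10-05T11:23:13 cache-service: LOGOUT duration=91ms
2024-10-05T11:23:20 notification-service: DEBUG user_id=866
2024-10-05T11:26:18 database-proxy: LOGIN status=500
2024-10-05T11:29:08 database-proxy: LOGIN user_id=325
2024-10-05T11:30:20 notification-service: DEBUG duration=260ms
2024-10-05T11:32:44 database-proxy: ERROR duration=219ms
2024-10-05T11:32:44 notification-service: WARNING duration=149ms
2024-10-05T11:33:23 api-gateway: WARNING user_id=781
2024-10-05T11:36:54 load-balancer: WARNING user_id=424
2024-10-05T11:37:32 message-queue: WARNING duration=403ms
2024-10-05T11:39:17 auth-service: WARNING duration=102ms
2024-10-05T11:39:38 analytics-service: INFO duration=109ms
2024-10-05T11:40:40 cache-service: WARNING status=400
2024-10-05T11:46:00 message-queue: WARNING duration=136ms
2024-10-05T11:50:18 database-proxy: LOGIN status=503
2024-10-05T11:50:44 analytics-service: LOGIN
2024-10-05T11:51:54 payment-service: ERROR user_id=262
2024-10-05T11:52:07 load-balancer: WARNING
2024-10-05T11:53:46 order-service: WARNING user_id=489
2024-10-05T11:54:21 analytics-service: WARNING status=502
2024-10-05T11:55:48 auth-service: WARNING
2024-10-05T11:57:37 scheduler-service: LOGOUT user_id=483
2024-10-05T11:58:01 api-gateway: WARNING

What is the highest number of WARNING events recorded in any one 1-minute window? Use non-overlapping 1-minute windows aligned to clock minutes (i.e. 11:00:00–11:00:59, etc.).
1

To find the burst window:

1. Divide the log period into non-overlapping 1-minute windows starting at 11:00
2. Count WARNING events in each window
3. Find the window with maximum count
4. Maximum events in a window: 1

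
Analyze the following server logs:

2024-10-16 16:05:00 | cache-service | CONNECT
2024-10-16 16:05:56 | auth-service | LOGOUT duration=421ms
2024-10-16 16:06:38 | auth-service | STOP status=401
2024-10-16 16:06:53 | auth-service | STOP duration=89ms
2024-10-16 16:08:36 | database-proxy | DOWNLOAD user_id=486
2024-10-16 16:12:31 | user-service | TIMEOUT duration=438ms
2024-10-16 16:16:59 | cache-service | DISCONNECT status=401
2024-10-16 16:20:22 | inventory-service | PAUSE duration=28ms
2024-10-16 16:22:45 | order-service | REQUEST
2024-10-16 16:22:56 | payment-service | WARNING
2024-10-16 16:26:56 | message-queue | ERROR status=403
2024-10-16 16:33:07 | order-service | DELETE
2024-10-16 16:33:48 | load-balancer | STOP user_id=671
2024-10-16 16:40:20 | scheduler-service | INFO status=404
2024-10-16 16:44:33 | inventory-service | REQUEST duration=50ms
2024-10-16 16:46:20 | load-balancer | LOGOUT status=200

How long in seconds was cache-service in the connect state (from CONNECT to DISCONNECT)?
719

To calculate state duration:

1. Find CONNECT event for cache-service: 2024-10-16 16:05:00
2. Find DISCONNECT event for cache-service: 2024-10-16 16:16:59
3. Calculate duration: 2024-10-16 16:16:59 - 2024-10-16 16:05:00 = 719 seconds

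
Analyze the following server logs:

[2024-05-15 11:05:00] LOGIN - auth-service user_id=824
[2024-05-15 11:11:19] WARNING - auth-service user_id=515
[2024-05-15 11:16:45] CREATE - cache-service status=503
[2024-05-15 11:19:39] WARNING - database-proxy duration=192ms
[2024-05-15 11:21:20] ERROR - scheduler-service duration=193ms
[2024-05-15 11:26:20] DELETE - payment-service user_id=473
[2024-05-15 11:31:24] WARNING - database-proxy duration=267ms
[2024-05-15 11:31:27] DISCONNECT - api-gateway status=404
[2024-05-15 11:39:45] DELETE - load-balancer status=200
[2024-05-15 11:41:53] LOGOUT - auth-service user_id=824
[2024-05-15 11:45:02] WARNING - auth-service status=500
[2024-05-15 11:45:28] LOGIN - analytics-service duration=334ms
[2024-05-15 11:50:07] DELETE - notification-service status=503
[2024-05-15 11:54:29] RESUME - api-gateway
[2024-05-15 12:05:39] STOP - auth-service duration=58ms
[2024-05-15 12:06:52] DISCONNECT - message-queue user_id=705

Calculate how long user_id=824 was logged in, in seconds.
2213

To calculate session duration:

1. Find LOGIN event for user_id=824: 2024-05-15 11:05:00
2. Find LOGOUT event for user_id=824: 2024-05-15 11:41:53
3. Session duration: 2024-05-15 11:41:53 - 2024-05-15 11:05:00 = 2213 seconds (36 minutes)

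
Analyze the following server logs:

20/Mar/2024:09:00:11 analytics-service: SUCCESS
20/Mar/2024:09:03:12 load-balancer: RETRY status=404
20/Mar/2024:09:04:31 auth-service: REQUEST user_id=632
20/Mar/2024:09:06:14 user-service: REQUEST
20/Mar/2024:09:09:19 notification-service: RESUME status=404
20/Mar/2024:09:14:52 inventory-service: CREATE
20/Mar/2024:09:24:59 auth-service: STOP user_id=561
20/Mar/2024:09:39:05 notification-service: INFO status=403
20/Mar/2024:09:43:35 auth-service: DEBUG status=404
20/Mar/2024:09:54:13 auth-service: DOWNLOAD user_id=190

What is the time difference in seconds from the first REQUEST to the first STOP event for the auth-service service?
1228

To find the time between events:

1. Locate the first REQUEST event for auth-service: 20/Mar/2024:09:04:31
2. Locate the first STOP event for auth-service: 20/Mar/2024:09:24:59
3. Calculate the difference: 20/Mar/2024:09:24:59 - 20/Mar/2024:09:04:31 = 1228 seconds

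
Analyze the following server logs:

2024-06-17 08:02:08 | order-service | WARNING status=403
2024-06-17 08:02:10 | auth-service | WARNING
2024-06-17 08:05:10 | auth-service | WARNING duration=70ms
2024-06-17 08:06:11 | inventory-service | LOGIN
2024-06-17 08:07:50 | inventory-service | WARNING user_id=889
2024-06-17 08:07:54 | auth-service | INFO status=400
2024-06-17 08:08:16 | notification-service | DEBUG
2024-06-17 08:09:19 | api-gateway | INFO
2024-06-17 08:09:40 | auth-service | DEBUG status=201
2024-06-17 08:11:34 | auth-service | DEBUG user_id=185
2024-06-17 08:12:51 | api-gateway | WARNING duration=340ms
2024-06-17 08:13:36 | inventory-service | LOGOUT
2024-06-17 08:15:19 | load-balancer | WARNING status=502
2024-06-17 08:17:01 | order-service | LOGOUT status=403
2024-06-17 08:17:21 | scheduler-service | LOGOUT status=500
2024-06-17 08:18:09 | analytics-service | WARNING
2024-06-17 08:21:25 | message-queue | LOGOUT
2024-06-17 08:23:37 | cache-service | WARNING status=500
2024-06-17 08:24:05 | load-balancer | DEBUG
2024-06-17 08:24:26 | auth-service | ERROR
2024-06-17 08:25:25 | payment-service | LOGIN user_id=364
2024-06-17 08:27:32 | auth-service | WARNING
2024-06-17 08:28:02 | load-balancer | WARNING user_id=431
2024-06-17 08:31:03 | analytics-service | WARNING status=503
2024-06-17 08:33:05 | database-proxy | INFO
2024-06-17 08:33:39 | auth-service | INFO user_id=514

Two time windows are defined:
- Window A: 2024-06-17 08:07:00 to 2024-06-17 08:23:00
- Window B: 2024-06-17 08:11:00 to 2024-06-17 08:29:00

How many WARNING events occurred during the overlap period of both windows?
3

To find overlap events:

1. Window A: 2024-06-17 08:07:00 to 2024-06-17 08:23:00
2. Window B: 2024-06-17 08:11:00 to 2024-06-17 08:29:00
3. Overlap period: 2024-06-17 08:11:00 to 2024-06-17 08:23:00
4. Count WARNING events in overlap: 3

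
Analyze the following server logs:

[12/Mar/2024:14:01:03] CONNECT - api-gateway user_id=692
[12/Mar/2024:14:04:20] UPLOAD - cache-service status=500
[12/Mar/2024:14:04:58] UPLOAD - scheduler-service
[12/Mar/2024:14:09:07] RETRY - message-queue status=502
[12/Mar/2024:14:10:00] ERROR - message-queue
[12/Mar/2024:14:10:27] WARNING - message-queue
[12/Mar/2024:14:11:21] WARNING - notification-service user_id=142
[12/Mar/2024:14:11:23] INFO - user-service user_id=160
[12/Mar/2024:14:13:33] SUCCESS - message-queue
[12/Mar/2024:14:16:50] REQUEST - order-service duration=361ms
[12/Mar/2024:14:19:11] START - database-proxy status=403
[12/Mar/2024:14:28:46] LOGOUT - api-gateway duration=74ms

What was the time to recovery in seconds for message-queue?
213

To calculate recovery time:

1. Find ERROR event for message-queue: 12/Mar/2024:14:10:00
2. Find next SUCCESS event for message-queue: 12/Mar/2024:14:13:33
3. Recovery time: 12/Mar/2024:14:13:33 - 12/Mar/2024:14:10:00 = 213 seconds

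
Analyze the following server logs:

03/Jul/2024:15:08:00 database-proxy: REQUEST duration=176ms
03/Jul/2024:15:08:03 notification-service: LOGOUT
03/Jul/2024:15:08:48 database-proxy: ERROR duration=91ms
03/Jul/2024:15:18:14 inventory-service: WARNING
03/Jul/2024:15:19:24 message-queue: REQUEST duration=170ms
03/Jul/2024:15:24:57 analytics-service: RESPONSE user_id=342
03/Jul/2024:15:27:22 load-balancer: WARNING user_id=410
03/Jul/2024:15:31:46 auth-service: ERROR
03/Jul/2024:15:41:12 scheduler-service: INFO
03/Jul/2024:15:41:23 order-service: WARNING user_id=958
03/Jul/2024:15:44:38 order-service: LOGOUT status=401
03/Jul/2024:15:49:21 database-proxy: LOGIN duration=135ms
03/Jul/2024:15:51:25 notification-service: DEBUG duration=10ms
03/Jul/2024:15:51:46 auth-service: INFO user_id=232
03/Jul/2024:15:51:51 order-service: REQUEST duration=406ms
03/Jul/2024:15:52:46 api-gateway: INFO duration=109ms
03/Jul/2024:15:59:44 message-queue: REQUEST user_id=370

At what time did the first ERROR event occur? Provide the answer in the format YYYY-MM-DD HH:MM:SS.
2024-07-03 15:08:48

To find the first event:

1. Filter for all ERROR events
2. Sort by timestamp
3. Select the first one
4. Timestamp: 2024-07-03 15:08:48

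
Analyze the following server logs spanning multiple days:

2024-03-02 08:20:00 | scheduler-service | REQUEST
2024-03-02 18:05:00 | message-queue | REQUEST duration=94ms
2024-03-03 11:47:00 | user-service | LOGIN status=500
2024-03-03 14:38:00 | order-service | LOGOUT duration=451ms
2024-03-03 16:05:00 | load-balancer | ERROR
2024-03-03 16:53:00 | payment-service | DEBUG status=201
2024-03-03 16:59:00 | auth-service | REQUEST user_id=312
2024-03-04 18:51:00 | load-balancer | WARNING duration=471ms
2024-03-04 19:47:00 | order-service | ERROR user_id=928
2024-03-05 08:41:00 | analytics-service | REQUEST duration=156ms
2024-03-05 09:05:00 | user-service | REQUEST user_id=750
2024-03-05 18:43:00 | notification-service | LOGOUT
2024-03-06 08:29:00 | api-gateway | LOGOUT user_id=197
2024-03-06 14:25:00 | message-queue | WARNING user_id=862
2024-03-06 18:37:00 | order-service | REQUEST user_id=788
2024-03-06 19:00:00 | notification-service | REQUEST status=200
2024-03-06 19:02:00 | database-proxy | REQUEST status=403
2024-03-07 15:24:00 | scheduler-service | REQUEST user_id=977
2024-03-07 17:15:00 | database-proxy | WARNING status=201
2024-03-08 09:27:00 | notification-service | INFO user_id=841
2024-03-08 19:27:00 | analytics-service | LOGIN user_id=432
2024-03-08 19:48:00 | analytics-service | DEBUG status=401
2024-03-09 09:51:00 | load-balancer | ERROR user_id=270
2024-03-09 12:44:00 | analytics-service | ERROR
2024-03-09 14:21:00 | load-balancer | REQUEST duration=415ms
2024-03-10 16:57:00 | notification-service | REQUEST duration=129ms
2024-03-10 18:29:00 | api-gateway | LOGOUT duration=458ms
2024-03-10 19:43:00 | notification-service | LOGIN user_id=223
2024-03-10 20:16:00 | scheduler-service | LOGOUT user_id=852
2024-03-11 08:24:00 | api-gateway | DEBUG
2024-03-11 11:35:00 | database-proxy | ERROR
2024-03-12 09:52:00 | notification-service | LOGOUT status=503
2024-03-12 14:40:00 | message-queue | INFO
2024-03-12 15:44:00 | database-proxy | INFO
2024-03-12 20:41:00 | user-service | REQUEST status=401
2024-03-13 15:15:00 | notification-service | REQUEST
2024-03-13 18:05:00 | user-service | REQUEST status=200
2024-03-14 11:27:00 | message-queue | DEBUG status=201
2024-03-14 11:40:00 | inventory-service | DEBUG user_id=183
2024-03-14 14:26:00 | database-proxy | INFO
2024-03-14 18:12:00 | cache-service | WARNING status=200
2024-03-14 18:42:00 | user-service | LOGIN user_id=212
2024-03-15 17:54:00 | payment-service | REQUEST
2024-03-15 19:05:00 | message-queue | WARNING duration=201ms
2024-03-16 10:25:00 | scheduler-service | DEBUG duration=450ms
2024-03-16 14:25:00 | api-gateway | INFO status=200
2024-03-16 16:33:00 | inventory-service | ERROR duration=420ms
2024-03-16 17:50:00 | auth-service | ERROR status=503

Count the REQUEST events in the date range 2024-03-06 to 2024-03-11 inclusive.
6

To filter by date range:

1. Date range: 2024-03-06 through 2024-03-11, both dates inclusive
2. Filter for REQUEST events whose date falls in this range
3. Count matching events: 6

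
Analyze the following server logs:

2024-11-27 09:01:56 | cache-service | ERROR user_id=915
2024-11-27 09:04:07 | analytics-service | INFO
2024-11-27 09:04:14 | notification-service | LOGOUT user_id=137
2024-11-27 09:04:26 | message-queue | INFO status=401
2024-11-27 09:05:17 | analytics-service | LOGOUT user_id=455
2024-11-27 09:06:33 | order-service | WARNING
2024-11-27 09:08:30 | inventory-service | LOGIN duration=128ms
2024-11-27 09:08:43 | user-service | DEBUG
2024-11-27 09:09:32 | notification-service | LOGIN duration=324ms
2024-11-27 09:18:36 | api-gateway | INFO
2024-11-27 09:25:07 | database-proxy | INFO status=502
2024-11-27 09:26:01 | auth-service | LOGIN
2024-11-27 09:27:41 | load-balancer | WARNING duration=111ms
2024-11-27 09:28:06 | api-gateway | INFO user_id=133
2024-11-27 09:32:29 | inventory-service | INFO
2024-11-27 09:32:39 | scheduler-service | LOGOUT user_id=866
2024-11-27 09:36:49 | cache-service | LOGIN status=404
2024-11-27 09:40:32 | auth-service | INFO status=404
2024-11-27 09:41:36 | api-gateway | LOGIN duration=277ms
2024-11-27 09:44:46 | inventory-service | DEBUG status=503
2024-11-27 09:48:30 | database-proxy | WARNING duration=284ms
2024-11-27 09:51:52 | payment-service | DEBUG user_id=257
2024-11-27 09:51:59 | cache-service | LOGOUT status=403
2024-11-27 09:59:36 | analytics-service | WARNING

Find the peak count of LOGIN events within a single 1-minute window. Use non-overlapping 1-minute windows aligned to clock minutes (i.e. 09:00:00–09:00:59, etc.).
1

To find the burst window:

1. Divide the log period into non-overlapping 1-minute windows starting at 09:00
2. Count LOGIN events in each window
3. Find the window with maximum count
4. Maximum events in a window: 1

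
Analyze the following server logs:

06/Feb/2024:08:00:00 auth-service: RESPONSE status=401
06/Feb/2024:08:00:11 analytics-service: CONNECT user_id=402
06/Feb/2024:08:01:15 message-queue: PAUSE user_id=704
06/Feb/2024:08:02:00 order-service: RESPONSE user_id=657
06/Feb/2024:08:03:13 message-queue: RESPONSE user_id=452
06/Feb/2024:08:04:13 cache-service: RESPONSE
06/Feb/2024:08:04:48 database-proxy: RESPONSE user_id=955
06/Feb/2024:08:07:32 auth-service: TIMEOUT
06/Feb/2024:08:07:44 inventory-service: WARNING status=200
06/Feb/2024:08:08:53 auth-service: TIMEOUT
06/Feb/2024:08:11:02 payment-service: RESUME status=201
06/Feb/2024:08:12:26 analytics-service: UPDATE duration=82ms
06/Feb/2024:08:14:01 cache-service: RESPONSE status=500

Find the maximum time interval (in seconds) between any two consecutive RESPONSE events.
553

To find the longest gap:

1. Extract all RESPONSE events in chronological order
2. Calculate time differences between consecutive events
3. Find the maximum difference
4. Longest gap: 553 seconds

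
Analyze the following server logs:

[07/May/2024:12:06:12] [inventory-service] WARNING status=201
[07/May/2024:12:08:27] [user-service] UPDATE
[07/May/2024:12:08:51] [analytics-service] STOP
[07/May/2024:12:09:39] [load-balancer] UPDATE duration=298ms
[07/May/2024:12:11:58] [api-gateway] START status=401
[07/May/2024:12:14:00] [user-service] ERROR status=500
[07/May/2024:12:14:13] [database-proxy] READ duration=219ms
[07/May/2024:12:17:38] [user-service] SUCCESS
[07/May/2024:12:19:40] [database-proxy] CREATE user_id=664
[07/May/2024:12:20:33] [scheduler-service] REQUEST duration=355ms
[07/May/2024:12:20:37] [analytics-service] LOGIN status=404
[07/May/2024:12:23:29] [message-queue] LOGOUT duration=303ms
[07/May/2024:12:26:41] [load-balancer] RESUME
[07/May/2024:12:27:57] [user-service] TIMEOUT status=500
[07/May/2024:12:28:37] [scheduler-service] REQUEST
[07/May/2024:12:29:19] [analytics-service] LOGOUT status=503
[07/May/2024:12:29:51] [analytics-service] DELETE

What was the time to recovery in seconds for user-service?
218

To calculate recovery time:

1. Find ERROR event for user-service: 07/May/2024:12:14:00
2. Find next SUCCESS event for user-service: 07/May/2024:12:17:38
3. Recovery time: 07/May/2024:12:17:38 - 07/May/2024:12:14:00 = 218 seconds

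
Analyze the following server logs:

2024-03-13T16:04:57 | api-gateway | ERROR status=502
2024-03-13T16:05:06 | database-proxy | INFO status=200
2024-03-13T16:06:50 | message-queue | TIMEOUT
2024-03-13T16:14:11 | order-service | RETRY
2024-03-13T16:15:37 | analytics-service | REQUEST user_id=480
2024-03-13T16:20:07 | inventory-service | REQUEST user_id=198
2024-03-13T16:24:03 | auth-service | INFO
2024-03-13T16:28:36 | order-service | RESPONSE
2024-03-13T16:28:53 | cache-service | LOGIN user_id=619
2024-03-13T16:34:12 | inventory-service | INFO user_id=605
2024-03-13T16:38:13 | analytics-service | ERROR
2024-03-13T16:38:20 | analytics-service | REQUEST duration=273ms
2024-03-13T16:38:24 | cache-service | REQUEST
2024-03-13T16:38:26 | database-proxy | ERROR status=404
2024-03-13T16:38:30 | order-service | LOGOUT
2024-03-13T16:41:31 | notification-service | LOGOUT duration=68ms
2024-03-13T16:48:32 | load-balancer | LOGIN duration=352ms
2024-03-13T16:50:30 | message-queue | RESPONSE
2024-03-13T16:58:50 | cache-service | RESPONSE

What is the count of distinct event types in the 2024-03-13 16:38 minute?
3

To count unique event types:

1. Filter events in the minute starting at 2024-03-13 16:38
2. Extract event types from matching entries
3. Count unique types: 3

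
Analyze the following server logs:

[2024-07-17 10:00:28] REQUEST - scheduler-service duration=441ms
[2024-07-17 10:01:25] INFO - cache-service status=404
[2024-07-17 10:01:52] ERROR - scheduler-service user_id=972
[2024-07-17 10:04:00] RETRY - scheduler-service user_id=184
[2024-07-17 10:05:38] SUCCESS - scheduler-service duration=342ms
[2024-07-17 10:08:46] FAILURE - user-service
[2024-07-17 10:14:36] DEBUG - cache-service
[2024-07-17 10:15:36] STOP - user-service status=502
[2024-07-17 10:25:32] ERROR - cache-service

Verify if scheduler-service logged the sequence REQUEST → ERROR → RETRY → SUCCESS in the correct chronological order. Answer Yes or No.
Yes

To verify sequence order:

1. Find all events in sequence REQUEST → ERROR → RETRY → SUCCESS for scheduler-service
2. Extract their timestamps
3. Check if timestamps are in ascending order
4. Result: Yes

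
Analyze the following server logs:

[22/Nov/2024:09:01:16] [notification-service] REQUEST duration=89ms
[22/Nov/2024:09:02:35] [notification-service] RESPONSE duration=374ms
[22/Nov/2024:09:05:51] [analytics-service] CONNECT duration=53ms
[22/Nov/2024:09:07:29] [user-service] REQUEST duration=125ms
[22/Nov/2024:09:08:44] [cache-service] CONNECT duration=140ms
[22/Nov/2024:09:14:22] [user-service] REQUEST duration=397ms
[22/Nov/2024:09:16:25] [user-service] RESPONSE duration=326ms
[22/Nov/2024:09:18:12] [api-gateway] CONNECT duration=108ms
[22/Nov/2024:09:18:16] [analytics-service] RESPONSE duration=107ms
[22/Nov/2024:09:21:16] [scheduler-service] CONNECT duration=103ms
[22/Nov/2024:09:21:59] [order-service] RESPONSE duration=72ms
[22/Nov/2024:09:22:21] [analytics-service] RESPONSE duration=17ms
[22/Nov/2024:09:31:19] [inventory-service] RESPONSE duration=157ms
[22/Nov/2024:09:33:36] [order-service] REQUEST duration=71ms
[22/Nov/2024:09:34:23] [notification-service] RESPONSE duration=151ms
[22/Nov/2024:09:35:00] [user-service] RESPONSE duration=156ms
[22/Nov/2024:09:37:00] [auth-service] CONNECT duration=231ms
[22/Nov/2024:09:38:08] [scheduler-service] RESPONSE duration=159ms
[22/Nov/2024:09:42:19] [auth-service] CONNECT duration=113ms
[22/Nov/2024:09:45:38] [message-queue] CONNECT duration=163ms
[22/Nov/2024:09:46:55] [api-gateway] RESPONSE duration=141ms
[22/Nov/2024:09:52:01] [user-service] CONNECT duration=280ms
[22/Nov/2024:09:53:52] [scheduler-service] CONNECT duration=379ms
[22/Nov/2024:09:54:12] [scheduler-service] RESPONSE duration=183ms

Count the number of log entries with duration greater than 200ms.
6

To count timeouts:

1. Threshold: 200ms
2. Extract duration from each log entry
3. Count entries where duration > 200
4. Timeout count: 6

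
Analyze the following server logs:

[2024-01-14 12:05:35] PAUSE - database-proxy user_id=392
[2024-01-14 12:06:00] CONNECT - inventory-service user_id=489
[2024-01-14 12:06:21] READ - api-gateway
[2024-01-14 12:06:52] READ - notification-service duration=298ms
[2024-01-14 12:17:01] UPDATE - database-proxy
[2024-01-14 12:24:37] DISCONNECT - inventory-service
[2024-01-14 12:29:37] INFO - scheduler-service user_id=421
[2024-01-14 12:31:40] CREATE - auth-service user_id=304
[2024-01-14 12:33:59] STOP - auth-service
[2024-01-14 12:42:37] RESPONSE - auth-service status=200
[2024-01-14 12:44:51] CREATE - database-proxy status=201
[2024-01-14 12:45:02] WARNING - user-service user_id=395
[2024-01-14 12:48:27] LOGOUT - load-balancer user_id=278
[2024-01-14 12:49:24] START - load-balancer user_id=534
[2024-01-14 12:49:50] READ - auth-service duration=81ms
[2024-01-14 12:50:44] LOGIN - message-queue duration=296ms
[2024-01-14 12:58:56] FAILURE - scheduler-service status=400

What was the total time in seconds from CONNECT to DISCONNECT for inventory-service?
1117

To calculate state duration:

1. Find CONNECT event for inventory-service: 2024-01-14 12:06:00
2. Find DISCONNECT event for inventory-service: 2024-01-14 12:24:37
3. Calculate duration: 2024-01-14 12:24:37 - 2024-01-14 12:06:00 = 1117 seconds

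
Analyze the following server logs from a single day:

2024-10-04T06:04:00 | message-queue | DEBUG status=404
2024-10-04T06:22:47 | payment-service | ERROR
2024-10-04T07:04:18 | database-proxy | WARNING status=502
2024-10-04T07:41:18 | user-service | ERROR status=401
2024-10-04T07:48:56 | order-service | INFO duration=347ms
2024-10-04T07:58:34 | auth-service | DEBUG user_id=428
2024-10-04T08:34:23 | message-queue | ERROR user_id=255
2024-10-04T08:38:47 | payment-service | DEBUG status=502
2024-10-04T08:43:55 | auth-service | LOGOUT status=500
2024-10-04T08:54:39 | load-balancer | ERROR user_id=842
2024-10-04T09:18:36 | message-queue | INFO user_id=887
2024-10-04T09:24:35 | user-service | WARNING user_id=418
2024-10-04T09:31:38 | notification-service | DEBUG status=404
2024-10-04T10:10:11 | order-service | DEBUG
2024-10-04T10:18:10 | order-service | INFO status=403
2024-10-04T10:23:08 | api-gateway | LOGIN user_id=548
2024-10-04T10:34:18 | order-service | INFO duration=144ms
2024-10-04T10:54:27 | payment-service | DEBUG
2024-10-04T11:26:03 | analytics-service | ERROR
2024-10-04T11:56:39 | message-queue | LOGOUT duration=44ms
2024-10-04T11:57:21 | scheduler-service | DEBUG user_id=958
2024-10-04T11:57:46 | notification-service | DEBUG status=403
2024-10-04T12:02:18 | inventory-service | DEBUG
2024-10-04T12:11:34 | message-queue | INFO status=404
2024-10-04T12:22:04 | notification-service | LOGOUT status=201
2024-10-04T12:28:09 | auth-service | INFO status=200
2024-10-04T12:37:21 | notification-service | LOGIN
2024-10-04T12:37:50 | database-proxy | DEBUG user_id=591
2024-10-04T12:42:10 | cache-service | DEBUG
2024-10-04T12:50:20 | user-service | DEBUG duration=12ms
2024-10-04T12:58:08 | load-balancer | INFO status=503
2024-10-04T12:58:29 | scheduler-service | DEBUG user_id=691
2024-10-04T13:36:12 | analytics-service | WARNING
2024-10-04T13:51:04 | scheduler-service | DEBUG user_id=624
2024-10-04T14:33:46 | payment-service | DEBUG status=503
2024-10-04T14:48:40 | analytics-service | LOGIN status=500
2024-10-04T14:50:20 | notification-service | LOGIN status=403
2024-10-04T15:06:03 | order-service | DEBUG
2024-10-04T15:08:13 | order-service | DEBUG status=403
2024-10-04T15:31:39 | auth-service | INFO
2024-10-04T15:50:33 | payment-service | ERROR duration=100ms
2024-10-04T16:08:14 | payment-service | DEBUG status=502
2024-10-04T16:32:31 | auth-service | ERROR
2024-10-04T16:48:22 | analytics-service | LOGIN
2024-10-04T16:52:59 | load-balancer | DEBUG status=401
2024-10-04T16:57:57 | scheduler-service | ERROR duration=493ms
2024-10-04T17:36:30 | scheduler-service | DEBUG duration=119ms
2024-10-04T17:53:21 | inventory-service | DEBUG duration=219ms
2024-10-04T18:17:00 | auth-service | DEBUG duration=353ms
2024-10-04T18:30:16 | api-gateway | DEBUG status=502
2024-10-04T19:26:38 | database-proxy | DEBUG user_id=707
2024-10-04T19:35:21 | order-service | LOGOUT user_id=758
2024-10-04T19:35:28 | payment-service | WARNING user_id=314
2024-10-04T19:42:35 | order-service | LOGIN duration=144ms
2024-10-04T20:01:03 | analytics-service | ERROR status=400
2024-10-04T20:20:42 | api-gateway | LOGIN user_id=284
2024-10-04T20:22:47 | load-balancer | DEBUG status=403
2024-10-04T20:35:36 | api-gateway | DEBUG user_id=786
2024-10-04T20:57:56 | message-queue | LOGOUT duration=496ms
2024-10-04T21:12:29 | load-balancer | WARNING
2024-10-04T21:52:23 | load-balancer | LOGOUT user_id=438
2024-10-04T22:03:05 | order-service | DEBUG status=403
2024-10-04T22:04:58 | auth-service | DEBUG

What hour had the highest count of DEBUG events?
12

To find the peak hour:

1. Group all DEBUG events by hour
2. Count events in each hour
3. Find hour with maximum count
4. Peak hour: 12 (with 5 events)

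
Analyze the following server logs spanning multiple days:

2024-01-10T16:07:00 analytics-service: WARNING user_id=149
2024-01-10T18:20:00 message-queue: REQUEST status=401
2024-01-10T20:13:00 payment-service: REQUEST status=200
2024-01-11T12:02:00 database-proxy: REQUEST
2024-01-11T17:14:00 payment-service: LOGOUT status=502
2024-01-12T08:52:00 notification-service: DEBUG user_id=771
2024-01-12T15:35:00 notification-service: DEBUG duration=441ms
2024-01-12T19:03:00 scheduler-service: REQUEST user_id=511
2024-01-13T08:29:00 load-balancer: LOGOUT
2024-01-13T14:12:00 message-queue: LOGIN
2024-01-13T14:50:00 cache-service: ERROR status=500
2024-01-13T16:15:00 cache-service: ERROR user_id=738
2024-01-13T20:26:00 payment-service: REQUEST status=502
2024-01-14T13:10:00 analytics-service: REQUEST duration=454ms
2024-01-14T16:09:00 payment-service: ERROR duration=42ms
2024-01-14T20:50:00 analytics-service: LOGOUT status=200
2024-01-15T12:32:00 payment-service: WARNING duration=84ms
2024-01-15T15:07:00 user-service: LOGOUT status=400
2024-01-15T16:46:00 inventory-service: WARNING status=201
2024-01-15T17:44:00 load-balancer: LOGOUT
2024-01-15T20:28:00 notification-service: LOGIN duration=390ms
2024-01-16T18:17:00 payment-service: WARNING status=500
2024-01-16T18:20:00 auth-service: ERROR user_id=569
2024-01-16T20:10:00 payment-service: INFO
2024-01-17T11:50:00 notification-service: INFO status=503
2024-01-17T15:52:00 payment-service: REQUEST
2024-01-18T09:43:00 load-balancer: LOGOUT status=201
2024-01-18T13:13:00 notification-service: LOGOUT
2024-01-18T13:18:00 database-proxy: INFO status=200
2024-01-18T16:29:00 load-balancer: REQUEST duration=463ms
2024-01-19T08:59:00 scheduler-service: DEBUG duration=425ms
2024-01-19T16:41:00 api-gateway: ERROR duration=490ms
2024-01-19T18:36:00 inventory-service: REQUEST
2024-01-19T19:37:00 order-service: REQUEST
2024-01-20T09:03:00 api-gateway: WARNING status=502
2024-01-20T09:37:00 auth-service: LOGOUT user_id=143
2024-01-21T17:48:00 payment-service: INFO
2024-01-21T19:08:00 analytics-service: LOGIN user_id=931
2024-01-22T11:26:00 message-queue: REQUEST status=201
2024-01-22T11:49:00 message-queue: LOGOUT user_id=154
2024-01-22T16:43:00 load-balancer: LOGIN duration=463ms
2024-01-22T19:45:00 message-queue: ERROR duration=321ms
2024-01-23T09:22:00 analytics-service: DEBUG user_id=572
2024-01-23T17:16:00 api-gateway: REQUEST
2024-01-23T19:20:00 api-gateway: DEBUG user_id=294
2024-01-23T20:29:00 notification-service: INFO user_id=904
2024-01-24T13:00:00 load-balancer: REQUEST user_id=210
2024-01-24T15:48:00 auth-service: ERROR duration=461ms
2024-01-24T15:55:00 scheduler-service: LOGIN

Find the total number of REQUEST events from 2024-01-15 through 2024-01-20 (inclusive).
4

To filter by date range:

1. Date range: 2024-01-15 through 2024-01-20, both dates inclusive
2. Filter for REQUEST events whose date falls in this range
3. Count matching events: 4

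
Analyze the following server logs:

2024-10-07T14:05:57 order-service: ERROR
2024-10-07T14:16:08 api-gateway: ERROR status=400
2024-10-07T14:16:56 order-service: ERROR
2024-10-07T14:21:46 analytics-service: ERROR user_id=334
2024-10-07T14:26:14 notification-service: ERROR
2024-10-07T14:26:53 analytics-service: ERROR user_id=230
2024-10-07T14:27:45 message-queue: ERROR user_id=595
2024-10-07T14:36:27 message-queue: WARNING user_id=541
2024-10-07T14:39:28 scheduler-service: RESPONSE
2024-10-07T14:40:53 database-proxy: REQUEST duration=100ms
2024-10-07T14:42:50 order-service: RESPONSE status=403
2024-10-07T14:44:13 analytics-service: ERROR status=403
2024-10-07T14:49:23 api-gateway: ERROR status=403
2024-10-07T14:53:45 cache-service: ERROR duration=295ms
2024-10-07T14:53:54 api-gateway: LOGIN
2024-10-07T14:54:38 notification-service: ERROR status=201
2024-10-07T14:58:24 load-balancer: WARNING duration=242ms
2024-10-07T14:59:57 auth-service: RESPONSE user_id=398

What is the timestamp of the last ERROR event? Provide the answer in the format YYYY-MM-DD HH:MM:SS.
2024-10-07 14:54:38

To find the last event:

1. Filter for all ERROR events
2. Sort by timestamp
3. Select the last one
4. Timestamp: 2024-10-07 14:54:38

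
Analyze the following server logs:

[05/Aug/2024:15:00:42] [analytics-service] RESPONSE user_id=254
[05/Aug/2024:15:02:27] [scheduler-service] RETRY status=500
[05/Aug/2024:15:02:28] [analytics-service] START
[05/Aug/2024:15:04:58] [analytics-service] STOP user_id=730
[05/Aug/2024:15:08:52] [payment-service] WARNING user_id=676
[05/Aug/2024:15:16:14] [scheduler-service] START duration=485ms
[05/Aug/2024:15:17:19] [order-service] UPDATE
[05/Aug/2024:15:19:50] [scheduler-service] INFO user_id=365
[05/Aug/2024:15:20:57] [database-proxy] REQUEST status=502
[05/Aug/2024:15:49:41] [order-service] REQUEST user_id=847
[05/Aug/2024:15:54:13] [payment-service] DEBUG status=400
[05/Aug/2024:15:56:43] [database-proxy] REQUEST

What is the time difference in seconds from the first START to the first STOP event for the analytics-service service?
150

To find the time between events:

1. Locate the first START event for analytics-service: 05/Aug/2024:15:02:28
2. Locate the first STOP event for analytics-service: 05/Aug/2024:15:04:58
3. Calculate the difference: 05/Aug/2024:15:04:58 - 05/Aug/2024:15:02:28 = 150 seconds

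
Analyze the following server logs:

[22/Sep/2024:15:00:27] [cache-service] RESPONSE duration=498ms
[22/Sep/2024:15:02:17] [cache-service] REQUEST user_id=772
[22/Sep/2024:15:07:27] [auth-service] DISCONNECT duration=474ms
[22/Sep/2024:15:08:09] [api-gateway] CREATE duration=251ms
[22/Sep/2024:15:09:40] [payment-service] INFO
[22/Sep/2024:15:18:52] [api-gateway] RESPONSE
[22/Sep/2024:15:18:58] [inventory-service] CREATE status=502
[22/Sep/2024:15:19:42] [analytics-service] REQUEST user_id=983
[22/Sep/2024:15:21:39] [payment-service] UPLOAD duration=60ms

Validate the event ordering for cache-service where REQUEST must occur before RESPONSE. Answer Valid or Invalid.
Invalid

To validate ordering:

1. Required order: REQUEST → RESPONSE
2. Rule: REQUEST must occur before RESPONSE
3. Check actual order of events for cache-service
4. Result: Invalid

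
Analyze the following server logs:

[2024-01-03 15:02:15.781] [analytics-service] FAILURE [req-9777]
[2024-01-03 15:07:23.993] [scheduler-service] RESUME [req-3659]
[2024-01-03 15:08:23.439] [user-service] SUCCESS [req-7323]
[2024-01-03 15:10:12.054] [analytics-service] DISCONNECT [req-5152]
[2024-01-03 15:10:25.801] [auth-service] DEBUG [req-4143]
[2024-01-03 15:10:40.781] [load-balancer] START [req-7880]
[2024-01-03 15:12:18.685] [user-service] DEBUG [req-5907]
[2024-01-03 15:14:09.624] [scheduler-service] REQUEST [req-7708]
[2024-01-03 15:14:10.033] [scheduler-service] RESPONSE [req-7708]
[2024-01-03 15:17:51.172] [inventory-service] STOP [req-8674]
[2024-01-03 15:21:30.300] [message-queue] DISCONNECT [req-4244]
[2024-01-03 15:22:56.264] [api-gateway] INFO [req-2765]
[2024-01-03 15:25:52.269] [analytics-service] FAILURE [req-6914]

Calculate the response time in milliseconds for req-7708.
409

To calculate latency:

1. Find REQUEST with id req-7708: 2024-01-03 15:14:09.624
2. Find RESPONSE with id req-7708: 2024-01-03 15:14:10.033
3. Latency: 2024-01-03 15:14:10.033 - 2024-01-03 15:14:09.624 = 409ms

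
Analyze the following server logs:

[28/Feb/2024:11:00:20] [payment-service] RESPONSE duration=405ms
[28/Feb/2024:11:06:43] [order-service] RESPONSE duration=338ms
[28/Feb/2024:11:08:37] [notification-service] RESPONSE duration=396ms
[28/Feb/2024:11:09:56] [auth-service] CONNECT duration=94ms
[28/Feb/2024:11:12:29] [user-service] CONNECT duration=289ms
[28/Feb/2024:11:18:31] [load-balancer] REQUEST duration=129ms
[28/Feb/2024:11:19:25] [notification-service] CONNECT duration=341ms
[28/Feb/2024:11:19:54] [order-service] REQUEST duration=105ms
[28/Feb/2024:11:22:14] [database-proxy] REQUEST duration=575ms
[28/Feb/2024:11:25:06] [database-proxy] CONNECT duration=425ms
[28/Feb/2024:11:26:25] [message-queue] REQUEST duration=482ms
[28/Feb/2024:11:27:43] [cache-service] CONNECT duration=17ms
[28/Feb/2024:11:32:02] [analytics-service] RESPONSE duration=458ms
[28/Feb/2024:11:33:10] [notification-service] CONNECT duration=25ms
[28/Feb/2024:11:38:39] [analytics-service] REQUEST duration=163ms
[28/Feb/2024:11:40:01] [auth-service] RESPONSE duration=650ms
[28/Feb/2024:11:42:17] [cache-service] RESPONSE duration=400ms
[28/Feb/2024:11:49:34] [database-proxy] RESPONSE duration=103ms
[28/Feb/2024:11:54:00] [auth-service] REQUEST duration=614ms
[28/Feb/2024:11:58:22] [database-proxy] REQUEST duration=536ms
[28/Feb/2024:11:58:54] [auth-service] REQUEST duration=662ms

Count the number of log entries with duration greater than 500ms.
5

To count timeouts:

1. Threshold: 500ms
2. Extract duration from each log entry
3. Count entries where duration > 500
4. Timeout count: 5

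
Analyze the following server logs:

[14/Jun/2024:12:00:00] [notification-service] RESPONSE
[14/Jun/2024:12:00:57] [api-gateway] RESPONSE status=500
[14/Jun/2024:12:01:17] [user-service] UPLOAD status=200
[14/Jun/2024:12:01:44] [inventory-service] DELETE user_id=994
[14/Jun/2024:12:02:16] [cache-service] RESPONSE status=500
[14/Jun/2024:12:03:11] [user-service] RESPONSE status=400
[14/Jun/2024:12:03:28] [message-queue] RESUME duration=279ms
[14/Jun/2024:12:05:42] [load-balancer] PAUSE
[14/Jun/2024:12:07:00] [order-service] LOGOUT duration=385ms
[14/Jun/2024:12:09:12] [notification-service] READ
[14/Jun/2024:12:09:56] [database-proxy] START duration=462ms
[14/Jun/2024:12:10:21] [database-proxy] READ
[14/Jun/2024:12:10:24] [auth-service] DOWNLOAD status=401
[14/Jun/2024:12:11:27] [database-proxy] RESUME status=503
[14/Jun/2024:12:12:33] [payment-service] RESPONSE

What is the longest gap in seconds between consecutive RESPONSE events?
562

To find the longest gap:

1. Extract all RESPONSE events in chronological order
2. Calculate time differences between consecutive events
3. Find the maximum difference
4. Longest gap: 562 seconds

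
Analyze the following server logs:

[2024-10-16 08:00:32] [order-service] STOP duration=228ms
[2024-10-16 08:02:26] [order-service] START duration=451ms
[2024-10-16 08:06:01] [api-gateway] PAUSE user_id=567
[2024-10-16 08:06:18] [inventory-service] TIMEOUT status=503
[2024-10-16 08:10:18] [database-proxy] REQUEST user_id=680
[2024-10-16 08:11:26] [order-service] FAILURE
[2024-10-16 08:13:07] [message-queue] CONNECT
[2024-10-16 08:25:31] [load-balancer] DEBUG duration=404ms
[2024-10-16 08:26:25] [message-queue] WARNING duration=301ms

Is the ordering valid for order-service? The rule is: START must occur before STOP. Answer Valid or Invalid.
Invalid

To validate ordering:

1. Required order: START → STOP
2. Rule: START must occur before STOP
3. Check actual order of events for order-service
4. Result: Invalid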